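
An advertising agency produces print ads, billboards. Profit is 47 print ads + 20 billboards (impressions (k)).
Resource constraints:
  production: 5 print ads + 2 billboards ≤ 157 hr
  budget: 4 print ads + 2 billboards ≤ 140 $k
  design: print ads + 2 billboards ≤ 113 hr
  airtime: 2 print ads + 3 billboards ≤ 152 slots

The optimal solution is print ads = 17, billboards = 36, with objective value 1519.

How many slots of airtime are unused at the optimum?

airtime used = 2·17 + 3·36 = 142; slack = 152 − 142 = 10.

10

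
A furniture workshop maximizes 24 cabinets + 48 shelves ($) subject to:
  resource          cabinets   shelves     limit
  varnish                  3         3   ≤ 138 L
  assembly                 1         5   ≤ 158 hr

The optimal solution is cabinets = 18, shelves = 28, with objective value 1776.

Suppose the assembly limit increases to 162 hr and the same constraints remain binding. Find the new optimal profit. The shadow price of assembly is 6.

Δb = 4, so new z* = 1776 + (6)·(4) = 1776 + 24 = 1800.

1800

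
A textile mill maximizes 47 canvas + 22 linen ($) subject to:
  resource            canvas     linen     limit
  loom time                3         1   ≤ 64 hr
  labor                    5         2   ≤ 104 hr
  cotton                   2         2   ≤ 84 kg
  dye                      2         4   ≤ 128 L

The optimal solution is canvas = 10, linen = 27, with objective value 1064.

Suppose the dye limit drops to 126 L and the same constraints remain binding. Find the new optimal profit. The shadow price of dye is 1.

Δb = -2, so new z* = 1064 + (1)·(-2) = 1064 − 2 = 1062.

1062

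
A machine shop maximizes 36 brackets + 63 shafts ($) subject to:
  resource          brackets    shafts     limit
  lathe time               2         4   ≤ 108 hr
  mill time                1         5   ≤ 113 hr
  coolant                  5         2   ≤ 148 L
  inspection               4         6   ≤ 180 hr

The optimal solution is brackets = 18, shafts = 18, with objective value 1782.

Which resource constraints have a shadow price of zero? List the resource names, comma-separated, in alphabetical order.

lathe time: 108/108 (binding)
mill time: 108/113 (slack 5)
coolant: 126/148 (slack 22)
inspection: 180/180 (binding)
By complementary slackness, a constraint with positive slack has shadow price 0 → coolant, mill time.

coolant, mill time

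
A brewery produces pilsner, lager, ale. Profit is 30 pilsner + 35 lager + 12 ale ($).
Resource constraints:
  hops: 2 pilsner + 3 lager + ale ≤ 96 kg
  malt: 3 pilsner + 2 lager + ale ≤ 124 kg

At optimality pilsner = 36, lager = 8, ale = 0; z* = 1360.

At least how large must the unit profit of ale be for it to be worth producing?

Both hops and malt are binding at x*.
The binding rows give the dual system: 2·y_hops + 3·y_malt = 30 and 3·y_hops + 2·y_malt = 35.
→ y_hops = 9 and y_malt = 4.
ale enters the basis when its profit ≥ yᵀa₃ = 9·1 + 4·1 = 13.

13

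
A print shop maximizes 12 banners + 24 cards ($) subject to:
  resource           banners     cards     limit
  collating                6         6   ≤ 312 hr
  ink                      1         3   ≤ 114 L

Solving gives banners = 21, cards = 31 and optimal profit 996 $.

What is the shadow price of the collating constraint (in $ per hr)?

1

At the optimum: collating uses 312 of 312 (binding); ink uses 114 of 114 (binding).
The binding rows give the dual system: 6·y_collating + 1·y_ink = 12 and 6·y_collating + 3·y_ink = 24.
This yields shadow prices y_collating = 1, y_ink = 6.
Shadow price of collating = 1.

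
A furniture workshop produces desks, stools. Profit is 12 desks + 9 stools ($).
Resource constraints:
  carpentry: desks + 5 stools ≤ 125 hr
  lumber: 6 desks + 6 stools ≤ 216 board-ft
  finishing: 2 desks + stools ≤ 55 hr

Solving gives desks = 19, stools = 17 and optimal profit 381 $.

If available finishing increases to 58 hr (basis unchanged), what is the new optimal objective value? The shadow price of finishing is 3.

390

Δb = 3, so new z* = 381 + (3)·(3) = 381 + 9 = 390.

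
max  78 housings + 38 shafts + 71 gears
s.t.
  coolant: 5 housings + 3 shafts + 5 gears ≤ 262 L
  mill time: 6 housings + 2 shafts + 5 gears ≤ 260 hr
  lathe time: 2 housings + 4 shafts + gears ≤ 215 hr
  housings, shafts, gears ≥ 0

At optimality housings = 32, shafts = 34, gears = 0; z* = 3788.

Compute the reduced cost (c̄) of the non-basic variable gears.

Binding: coolant and mill time. Non-binding: lathe time (15 unused).
By complementary slackness, y = 0 for the non-binding constraint.
From A_Bᵀ y = c: 5·y_coolant + 6·y_mill time = 78; 3·y_coolant + 2·y_mill time = 38.
→ y_coolant = 9 and y_mill time = 5.5.
Reduced cost of gears: c₃ − yᵀa₃ = 71 − (9·5 + 5.5·5) = 71 − 72.5 = -1.5.

-1.5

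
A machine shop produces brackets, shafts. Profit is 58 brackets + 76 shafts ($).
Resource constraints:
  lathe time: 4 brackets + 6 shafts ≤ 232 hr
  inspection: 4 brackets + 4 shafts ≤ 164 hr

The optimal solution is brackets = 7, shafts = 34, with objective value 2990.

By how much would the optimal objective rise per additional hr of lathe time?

Both lathe time and inspection are binding at x*.
Dual feasibility on the basic columns requires 4·y_lathe time + 4·y_inspection = 58, 6·y_lathe time + 4·y_inspection = 76.
→ y_lathe time = 9 and y_inspection = 5.5.
Shadow price of lathe time = 9.

9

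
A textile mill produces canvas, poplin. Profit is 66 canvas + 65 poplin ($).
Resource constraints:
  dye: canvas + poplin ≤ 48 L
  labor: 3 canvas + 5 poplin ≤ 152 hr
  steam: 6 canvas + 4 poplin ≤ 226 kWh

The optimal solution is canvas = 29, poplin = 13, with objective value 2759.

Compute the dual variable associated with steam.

Binding: labor and steam. Non-binding: dye (6 unused).
Slack constraints have shadow price 0 (complementary slackness).
The binding rows give the dual system: 3·y_labor + 6·y_steam = 66 and 5·y_labor + 4·y_steam = 65.
Solving: y_labor = 7, y_steam = 7.5.
Shadow price of steam = 7.5.

7.5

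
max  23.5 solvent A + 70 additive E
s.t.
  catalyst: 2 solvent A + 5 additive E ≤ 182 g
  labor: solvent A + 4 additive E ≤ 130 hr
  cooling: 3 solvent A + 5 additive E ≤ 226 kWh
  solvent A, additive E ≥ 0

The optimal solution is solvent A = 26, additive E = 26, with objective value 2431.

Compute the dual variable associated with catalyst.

Check each constraint at x*: catalyst 182/182 (tight); labor 130/130 (tight); cooling 208/226 (slack 18).
Slack constraints have shadow price 0 (complementary slackness).
From A_Bᵀ y = c: 2·y_catalyst + 1·y_labor = 23.5; 5·y_catalyst + 4·y_labor = 70.
→ y_catalyst = 8 and y_labor = 7.5.
Shadow price of catalyst = 8.

8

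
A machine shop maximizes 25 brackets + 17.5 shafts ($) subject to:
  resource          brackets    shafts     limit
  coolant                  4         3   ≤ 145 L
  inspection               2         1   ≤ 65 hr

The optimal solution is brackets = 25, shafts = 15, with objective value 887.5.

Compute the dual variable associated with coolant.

Check each constraint at x*: coolant 145/145 (tight); inspection 65/65 (tight).
Dual feasibility on the basic columns requires 4·y_coolant + 2·y_inspection = 25, 3·y_coolant + 1·y_inspection = 17.5.
Solving: y_coolant = 5, y_inspection = 2.5.
Shadow price of coolant = 5.

5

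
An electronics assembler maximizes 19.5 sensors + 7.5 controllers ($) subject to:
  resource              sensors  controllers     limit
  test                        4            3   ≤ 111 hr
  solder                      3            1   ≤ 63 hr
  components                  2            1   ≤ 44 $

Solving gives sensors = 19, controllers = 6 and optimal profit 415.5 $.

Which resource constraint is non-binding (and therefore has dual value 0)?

test

test: 94/111 (slack 17)
solder: 63/63 (binding)
components: 44/44 (binding)
By complementary slackness, a constraint with positive slack has shadow price 0 → test.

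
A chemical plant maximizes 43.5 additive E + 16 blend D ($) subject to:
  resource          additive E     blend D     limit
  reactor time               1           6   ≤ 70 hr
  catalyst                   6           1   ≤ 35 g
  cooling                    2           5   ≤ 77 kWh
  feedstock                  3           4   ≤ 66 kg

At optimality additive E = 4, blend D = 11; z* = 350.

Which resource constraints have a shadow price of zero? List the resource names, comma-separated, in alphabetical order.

cooling, feedstock

reactor time: 70/70 (binding)
catalyst: 35/35 (binding)
cooling: 63/77 (slack 14)
feedstock: 56/66 (slack 10)
By complementary slackness, a constraint with positive slack has shadow price 0 → cooling, feedstock.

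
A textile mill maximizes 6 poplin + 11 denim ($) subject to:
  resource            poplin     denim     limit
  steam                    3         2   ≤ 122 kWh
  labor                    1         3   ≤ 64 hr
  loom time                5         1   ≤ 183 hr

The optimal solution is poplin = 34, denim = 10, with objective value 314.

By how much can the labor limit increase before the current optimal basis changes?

Binding constraints: steam, labor. The basis is B = [[3,2],[1,3]] with det 7.
Per unit increase in labor, x* moves by d = (-0.2857, 0.4286).
The basis stays optimal until poplin reaches 0; allowable increase = 119 hr.

119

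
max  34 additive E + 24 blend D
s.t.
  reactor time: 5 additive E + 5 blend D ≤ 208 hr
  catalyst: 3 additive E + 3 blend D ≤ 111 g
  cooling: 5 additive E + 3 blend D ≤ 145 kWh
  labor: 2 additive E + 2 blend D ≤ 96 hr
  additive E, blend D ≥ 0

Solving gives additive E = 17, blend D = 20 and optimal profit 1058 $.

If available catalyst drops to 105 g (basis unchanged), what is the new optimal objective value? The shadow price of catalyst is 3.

1040

Δb = -6, so new z* = 1058 + (3)·(-6) = 1058 − 18 = 1040.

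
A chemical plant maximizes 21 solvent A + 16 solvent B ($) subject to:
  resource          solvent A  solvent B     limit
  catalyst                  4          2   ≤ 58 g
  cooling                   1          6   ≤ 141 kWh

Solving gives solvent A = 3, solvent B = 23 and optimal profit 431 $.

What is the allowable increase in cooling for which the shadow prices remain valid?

33

Binding constraints: catalyst, cooling. The basis is B = [[4,2],[1,6]] with det 22.
Per unit increase in cooling, x* moves by d = (-0.0909, 0.1818).
The basis stays optimal until solvent A reaches 0; allowable increase = 33 kWh.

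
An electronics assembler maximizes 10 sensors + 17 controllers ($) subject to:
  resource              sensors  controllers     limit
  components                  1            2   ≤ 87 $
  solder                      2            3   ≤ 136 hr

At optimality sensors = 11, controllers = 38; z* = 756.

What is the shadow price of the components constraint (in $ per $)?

4

At the optimum: components uses 87 of 87 (binding); solder uses 136 of 136 (binding).
The binding rows give the dual system: 1·y_components + 2·y_solder = 10 and 2·y_components + 3·y_solder = 17.
→ y_components = 4 and y_solder = 3.
Shadow price of components = 4.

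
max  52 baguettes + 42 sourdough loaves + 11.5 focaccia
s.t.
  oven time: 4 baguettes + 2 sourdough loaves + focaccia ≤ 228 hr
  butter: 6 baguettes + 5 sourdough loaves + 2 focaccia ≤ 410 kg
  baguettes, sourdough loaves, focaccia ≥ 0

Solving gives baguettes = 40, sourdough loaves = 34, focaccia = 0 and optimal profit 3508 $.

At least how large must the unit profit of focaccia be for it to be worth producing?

17

At the optimum: oven time uses 228 of 228 (binding); butter uses 410 of 410 (binding).
Dual feasibility on the basic columns requires 4·y_oven time + 6·y_butter = 52, 2·y_oven time + 5·y_butter = 42.
Solving: y_oven time = 1, y_butter = 8.
focaccia enters the basis when its profit ≥ yᵀa₃ = 1·1 + 8·2 = 17.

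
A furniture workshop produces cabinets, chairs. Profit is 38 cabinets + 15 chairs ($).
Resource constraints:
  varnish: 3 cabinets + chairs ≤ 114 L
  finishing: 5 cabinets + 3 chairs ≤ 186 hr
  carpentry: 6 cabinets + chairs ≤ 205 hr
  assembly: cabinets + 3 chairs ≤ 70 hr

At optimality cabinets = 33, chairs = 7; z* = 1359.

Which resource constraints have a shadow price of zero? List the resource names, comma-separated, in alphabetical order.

varnish: 106/114 (slack 8)
finishing: 186/186 (binding)
carpentry: 205/205 (binding)
assembly: 54/70 (slack 16)
By complementary slackness, a constraint with positive slack has shadow price 0 → assembly, varnish.

assembly, varnish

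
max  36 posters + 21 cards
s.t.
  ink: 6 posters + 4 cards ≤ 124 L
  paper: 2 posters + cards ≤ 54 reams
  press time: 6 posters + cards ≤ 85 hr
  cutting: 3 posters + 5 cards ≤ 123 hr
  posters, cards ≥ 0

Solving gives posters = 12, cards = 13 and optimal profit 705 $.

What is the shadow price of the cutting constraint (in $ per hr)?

At the optimum: ink uses 124 of 124 (binding); paper uses 37 of 54 (slack = 17); press time uses 85 of 85 (binding); cutting uses 101 of 123 (slack = 22).
Slack constraints have shadow price 0 (complementary slackness).
From A_Bᵀ y = c: 6·y_ink + 6·y_press time = 36; 4·y_ink + 1·y_press time = 21.
This yields shadow prices y_ink = 5, y_press time = 1.
Shadow price of cutting = 0.

0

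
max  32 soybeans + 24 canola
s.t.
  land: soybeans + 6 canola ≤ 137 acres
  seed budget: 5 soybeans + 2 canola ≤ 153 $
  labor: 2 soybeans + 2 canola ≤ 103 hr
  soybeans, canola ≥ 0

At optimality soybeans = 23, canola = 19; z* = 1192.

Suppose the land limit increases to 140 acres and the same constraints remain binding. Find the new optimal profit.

Binding: land and seed budget. Non-binding: labor (19 unused).
Since labor is not tight, its dual is 0.
The binding rows give the dual system: 1·y_land + 5·y_seed budget = 32 and 6·y_land + 2·y_seed budget = 24.
Solving: y_land = 2, y_seed budget = 6.
Δz = y_land·Δb = 2 × (3) = 6, so new z* = 1192 + 6 = 1198.

1198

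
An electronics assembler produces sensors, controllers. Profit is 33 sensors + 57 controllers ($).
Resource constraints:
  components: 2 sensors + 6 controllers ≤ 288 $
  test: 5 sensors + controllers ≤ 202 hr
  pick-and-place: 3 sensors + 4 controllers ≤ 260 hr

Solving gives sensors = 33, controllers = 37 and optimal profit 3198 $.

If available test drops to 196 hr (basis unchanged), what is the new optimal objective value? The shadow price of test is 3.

3180

Δb = -6, so new z* = 3198 + (3)·(-6) = 3198 − 18 = 3180.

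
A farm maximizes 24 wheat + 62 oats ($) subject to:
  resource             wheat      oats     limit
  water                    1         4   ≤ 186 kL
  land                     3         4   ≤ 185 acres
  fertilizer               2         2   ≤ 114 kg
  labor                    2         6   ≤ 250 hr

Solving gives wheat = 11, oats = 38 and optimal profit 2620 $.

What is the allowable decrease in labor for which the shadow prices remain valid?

Binding constraints: land, labor. The basis is B = [[3,4],[2,6]] with det 10.
Per unit decrease in labor, x* moves by d = (0.4, -0.3).
The basis stays optimal until fertilizer becomes binding; allowable decrease = 80 hr.

80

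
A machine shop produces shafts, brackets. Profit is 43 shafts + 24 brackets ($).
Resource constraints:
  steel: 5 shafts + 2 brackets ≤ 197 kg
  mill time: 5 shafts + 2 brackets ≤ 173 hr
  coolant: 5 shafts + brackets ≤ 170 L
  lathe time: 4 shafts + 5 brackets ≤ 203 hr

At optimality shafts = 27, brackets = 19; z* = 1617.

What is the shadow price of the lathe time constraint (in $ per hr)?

2

Check each constraint at x*: steel 173/197 (slack 24); mill time 173/173 (tight); coolant 154/170 (slack 16); lathe time 203/203 (tight).
Since steel, coolant are not tight, their duals are 0.
Dual feasibility on the basic columns requires 5·y_mill time + 4·y_lathe time = 43, 2·y_mill time + 5·y_lathe time = 24.
Solving: y_mill time = 7, y_lathe time = 2.
Shadow price of lathe time = 2.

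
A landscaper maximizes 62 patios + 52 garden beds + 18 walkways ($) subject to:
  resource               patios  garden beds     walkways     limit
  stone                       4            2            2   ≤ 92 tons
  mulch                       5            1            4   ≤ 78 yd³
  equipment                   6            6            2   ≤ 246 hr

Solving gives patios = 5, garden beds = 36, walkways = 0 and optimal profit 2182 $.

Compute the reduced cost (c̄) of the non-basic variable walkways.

-6

Binding: stone and equipment. Non-binding: mulch (17 unused).
Since mulch is not tight, its dual is 0.
The binding rows give the dual system: 4·y_stone + 6·y_equipment = 62 and 2·y_stone + 6·y_equipment = 52.
Solving: y_stone = 5, y_equipment = 7.
Reduced cost of walkways: c₃ − yᵀa₃ = 18 − (5·2 + 7·2) = 18 − 24 = -6.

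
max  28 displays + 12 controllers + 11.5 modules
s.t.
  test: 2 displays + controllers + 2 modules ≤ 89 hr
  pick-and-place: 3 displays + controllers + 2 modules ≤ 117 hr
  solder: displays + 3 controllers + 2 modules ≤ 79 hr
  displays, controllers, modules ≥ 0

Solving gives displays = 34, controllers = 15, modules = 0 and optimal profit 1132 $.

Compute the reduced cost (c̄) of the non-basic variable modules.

-8.5

Binding: pick-and-place and solder. Non-binding: test (6 unused).
By complementary slackness, y = 0 for the non-binding constraint.
The binding rows give the dual system: 3·y_pick-and-place + 1·y_solder = 28 and 1·y_pick-and-place + 3·y_solder = 12.
This yields shadow prices y_pick-and-place = 9, y_solder = 1.
Reduced cost of modules: c₃ − yᵀa₃ = 11.5 − (9·2 + 1·2) = 11.5 − 20 = -8.5.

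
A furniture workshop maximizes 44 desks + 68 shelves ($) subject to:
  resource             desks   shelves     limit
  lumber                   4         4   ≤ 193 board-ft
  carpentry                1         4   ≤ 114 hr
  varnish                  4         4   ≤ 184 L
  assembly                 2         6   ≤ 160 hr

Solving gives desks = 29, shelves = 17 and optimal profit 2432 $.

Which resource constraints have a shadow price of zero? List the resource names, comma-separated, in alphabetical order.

carpentry, lumber

lumber: 184/193 (slack 9)
carpentry: 97/114 (slack 17)
varnish: 184/184 (binding)
assembly: 160/160 (binding)
By complementary slackness, a constraint with positive slack has shadow price 0 → carpentry, lumber.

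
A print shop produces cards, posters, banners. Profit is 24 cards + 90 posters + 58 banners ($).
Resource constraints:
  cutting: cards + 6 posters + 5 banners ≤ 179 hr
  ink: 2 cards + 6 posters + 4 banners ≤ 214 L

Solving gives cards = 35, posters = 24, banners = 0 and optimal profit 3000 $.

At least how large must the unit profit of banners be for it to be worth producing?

66

At the optimum: cutting uses 179 of 179 (binding); ink uses 214 of 214 (binding).
Dual feasibility on the basic columns requires 1·y_cutting + 2·y_ink = 24, 6·y_cutting + 6·y_ink = 90.
This yields shadow prices y_cutting = 6, y_ink = 9.
banners enters the basis when its profit ≥ yᵀa₃ = 6·5 + 9·4 = 66.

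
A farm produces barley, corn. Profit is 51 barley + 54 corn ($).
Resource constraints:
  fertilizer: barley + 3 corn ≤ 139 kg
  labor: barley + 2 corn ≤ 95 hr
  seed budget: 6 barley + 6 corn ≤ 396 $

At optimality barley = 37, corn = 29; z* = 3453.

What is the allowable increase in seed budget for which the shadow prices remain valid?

Binding constraints: labor, seed budget. The basis is B = [[1,2],[6,6]] with det -6.
Per unit increase in seed budget, x* moves by d = (0.3333, -0.1667).
The basis stays optimal until corn reaches 0; allowable increase = 174 $.

174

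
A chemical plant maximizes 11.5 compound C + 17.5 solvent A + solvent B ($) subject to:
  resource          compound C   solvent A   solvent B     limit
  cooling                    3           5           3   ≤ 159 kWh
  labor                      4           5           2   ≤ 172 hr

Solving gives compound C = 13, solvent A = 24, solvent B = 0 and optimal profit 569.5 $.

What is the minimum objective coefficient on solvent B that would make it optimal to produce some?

9.5

Both cooling and labor are binding at x*.
Dual feasibility on the basic columns requires 3·y_cooling + 4·y_labor = 11.5, 5·y_cooling + 5·y_labor = 17.5.
This yields shadow prices y_cooling = 2.5, y_labor = 1.
solvent B enters the basis when its profit ≥ yᵀa₃ = 2.5·3 + 1·2 = 9.5.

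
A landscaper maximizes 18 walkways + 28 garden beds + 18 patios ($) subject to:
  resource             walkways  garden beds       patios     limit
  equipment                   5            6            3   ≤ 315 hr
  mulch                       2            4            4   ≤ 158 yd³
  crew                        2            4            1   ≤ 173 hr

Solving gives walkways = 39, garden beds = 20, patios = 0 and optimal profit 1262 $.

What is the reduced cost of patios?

-4

Binding: equipment and mulch. Non-binding: crew (15 unused).
Slack constraints have shadow price 0 (complementary slackness).
The binding rows give the dual system: 5·y_equipment + 2·y_mulch = 18 and 6·y_equipment + 4·y_mulch = 28.
→ y_equipment = 2 and y_mulch = 4.
Reduced cost of patios: c₃ − yᵀa₃ = 18 − (2·3 + 4·4) = 18 − 22 = -4.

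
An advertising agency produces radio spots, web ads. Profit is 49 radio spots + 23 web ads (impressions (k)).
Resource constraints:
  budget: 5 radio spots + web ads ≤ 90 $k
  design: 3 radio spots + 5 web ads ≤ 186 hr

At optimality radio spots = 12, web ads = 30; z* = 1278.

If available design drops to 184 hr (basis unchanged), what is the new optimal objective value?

1272

Check each constraint at x*: budget 90/90 (tight); design 186/186 (tight).
From A_Bᵀ y = c: 5·y_budget + 3·y_design = 49; 1·y_budget + 5·y_design = 23.
→ y_budget = 8 and y_design = 3.
Δz = y_design·Δb = 3 × (-2) = -6, so new z* = 1278 − 6 = 1272.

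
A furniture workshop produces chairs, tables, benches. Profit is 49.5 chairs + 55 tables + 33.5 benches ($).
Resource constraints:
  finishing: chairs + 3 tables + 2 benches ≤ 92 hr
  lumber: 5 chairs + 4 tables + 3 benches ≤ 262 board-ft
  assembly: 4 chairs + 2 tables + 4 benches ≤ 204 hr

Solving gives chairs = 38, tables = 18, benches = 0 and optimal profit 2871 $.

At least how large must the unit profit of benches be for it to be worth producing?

39.5

Binding: finishing and lumber. Non-binding: assembly (16 unused).
Slack constraints have shadow price 0 (complementary slackness).
From A_Bᵀ y = c: 1·y_finishing + 5·y_lumber = 49.5; 3·y_finishing + 4·y_lumber = 55.
→ y_finishing = 7 and y_lumber = 8.5.
benches enters the basis when its profit ≥ yᵀa₃ = 7·2 + 8.5·3 = 39.5.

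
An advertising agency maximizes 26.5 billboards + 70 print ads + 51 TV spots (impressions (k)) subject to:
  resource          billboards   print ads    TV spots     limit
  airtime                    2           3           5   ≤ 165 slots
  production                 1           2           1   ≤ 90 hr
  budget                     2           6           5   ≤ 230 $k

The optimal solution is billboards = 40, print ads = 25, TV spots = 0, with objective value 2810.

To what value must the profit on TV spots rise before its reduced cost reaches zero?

52

Binding: production and budget. Non-binding: airtime (10 unused).
By complementary slackness, y = 0 for the non-binding constraint.
The binding rows give the dual system: 1·y_production + 2·y_budget = 26.5 and 2·y_production + 6·y_budget = 70.
Solving: y_production = 9.5, y_budget = 8.5.
TV spots enters the basis when its profit ≥ yᵀa₃ = 9.5·1 + 8.5·5 = 52.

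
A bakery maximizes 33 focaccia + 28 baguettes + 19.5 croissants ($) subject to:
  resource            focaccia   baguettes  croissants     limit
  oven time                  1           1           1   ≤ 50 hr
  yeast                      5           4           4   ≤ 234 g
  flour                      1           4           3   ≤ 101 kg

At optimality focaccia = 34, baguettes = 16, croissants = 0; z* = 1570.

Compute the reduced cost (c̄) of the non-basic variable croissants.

-8.5

Binding: oven time and yeast. Non-binding: flour (3 unused).
Since flour is not tight, its dual is 0.
From A_Bᵀ y = c: 1·y_oven time + 5·y_yeast = 33; 1·y_oven time + 4·y_yeast = 28.
Solving: y_oven time = 8, y_yeast = 5.
Reduced cost of croissants: c₃ − yᵀa₃ = 19.5 − (8·1 + 5·4) = 19.5 − 28 = -8.5.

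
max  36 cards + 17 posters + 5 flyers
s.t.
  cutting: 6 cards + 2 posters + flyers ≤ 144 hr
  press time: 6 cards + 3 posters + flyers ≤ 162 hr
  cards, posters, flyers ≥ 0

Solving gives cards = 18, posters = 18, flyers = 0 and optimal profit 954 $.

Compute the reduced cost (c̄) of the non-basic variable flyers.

-1

Both cutting and press time are binding at x*.
The binding rows give the dual system: 6·y_cutting + 6·y_press time = 36 and 2·y_cutting + 3·y_press time = 17.
This yields shadow prices y_cutting = 1, y_press time = 5.
Reduced cost of flyers: c₃ − yᵀa₃ = 5 − (1·1 + 5·1) = 5 − 6 = -1.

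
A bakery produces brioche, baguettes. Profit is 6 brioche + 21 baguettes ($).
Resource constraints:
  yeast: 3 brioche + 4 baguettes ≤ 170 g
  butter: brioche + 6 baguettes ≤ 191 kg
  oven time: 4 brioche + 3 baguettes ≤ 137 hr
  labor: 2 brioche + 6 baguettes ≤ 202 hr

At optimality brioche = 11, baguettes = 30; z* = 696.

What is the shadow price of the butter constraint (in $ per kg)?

Check each constraint at x*: yeast 153/170 (slack 17); butter 191/191 (tight); oven time 134/137 (slack 3); labor 202/202 (tight).
By complementary slackness, y = 0 for the non-binding constraints.
Dual feasibility on the basic columns requires 1·y_butter + 2·y_labor = 6, 6·y_butter + 6·y_labor = 21.
Solving: y_butter = 1, y_labor = 2.5.
Shadow price of butter = 1.

1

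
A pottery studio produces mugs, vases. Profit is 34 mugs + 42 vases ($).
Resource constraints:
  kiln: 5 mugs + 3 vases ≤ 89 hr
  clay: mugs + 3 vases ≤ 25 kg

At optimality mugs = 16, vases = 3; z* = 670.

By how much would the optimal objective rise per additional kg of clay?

9

At the optimum: kiln uses 89 of 89 (binding); clay uses 25 of 25 (binding).
Dual feasibility on the basic columns requires 5·y_kiln + 1·y_clay = 34, 3·y_kiln + 3·y_clay = 42.
This yields shadow prices y_kiln = 5, y_clay = 9.
Shadow price of clay = 9.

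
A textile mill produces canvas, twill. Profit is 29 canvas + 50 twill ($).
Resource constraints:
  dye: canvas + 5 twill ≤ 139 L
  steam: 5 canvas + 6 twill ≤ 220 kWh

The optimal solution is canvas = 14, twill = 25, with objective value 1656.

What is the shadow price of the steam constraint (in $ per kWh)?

At the optimum: dye uses 139 of 139 (binding); steam uses 220 of 220 (binding).
The binding rows give the dual system: 1·y_dye + 5·y_steam = 29 and 5·y_dye + 6·y_steam = 50.
This yields shadow prices y_dye = 4, y_steam = 5.
Shadow price of steam = 5.

5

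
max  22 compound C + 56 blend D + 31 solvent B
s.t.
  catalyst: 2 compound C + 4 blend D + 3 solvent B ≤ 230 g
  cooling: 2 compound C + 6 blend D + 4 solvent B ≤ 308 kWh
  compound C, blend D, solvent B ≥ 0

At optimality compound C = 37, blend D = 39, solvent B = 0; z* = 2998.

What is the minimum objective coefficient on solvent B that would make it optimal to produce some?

39

Check each constraint at x*: catalyst 230/230 (tight); cooling 308/308 (tight).
The binding rows give the dual system: 2·y_catalyst + 2·y_cooling = 22 and 4·y_catalyst + 6·y_cooling = 56.
This yields shadow prices y_catalyst = 5, y_cooling = 6.
solvent B enters the basis when its profit ≥ yᵀa₃ = 5·3 + 6·4 = 39.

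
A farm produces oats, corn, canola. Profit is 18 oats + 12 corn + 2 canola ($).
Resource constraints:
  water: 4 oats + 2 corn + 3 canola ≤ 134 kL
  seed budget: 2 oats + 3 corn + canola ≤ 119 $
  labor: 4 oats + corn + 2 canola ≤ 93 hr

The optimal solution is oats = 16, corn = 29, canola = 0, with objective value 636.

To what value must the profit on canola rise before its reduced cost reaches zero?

9

Check each constraint at x*: water 122/134 (slack 12); seed budget 119/119 (tight); labor 93/93 (tight).
Since water is not tight, its dual is 0.
Dual feasibility on the basic columns requires 2·y_seed budget + 4·y_labor = 18, 3·y_seed budget + 1·y_labor = 12.
→ y_seed budget = 3 and y_labor = 3.
canola enters the basis when its profit ≥ yᵀa₃ = 3·1 + 3·2 = 9.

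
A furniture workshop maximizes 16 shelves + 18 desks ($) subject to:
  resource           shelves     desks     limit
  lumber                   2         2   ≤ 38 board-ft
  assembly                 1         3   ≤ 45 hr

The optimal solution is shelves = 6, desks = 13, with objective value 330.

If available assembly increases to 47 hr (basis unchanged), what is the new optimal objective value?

332

Both lumber and assembly are binding at x*.
Dual feasibility on the basic columns requires 2·y_lumber + 1·y_assembly = 16, 2·y_lumber + 3·y_assembly = 18.
This yields shadow prices y_lumber = 7.5, y_assembly = 1.
Δz = y_assembly·Δb = 1 × (2) = 2, so new z* = 330 + 2 = 332.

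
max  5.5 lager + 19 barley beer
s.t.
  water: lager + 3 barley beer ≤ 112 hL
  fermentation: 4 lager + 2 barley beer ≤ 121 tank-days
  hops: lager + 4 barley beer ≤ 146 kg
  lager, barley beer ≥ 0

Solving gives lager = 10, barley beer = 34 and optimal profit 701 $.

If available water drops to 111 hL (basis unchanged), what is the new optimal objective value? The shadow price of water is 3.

Δb = -1, so new z* = 701 + (3)·(-1) = 701 − 3 = 698.

698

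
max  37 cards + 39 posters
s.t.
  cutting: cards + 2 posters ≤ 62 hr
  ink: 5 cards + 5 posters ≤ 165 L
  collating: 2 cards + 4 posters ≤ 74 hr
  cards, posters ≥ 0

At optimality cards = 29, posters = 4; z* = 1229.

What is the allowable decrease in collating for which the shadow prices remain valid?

8

Binding constraints: ink, collating. The basis is B = [[5,5],[2,4]] with det 10.
Per unit decrease in collating, x* moves by d = (0.5, -0.5).
The basis stays optimal until posters reaches 0; allowable decrease = 8 hr.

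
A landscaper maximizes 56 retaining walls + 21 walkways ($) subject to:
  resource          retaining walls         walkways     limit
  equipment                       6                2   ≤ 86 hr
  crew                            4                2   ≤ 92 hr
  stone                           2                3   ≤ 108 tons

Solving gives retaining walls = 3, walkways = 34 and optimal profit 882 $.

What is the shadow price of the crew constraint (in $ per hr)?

At the optimum: equipment uses 86 of 86 (binding); crew uses 80 of 92 (slack = 12); stone uses 108 of 108 (binding).
By complementary slackness, y = 0 for the non-binding constraint.
The binding rows give the dual system: 6·y_equipment + 2·y_stone = 56 and 2·y_equipment + 3·y_stone = 21.
Solving: y_equipment = 9, y_stone = 1.
Shadow price of crew = 0.

0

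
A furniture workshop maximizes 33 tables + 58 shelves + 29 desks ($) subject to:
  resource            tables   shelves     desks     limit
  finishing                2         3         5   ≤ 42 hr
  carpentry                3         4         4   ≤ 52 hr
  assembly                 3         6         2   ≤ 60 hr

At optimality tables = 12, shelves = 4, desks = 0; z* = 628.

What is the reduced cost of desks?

-1

Binding: carpentry and assembly. Non-binding: finishing (6 unused).
By complementary slackness, y = 0 for the non-binding constraint.
From A_Bᵀ y = c: 3·y_carpentry + 3·y_assembly = 33; 4·y_carpentry + 6·y_assembly = 58.
Solving: y_carpentry = 4, y_assembly = 7.
Reduced cost of desks: c₃ − yᵀa₃ = 29 − (4·4 + 7·2) = 29 − 30 = -1.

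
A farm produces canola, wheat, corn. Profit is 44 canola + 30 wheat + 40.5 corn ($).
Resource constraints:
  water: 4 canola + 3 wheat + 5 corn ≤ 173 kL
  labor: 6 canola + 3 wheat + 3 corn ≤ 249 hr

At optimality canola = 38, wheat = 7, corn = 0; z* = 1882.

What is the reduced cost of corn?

-5.5

At the optimum: water uses 173 of 173 (binding); labor uses 249 of 249 (binding).
From A_Bᵀ y = c: 4·y_water + 6·y_labor = 44; 3·y_water + 3·y_labor = 30.
Solving: y_water = 8, y_labor = 2.
Reduced cost of corn: c₃ − yᵀa₃ = 40.5 − (8·5 + 2·3) = 40.5 − 46 = -5.5.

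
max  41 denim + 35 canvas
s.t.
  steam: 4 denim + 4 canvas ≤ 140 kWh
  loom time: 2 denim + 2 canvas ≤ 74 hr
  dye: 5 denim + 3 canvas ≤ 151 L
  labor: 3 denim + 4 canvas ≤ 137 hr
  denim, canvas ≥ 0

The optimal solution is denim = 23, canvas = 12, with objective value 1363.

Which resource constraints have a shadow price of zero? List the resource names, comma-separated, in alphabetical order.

labor, loom time

steam: 140/140 (binding)
loom time: 70/74 (slack 4)
dye: 151/151 (binding)
labor: 117/137 (slack 20)
By complementary slackness, a constraint with positive slack has shadow price 0 → labor, loom time.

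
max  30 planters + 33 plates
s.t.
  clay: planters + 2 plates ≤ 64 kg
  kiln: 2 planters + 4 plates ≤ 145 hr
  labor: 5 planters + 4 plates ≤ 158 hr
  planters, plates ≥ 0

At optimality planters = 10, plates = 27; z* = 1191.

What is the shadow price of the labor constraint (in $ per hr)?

4.5

Binding: clay and labor. Non-binding: kiln (17 unused).
Slack constraints have shadow price 0 (complementary slackness).
Dual feasibility on the basic columns requires 1·y_clay + 5·y_labor = 30, 2·y_clay + 4·y_labor = 33.
This yields shadow prices y_clay = 7.5, y_labor = 4.5.
Shadow price of labor = 4.5.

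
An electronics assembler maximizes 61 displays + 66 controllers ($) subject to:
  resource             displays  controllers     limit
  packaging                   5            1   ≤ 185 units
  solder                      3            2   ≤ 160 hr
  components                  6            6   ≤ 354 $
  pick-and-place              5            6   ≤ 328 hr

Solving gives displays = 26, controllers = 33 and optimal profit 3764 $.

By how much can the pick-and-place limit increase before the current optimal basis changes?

26

Binding constraints: components, pick-and-place. The basis is B = [[6,6],[5,6]] with det 6.
Per unit increase in pick-and-place, x* moves by d = (-1, 1).
The basis stays optimal until displays reaches 0; allowable increase = 26 hr.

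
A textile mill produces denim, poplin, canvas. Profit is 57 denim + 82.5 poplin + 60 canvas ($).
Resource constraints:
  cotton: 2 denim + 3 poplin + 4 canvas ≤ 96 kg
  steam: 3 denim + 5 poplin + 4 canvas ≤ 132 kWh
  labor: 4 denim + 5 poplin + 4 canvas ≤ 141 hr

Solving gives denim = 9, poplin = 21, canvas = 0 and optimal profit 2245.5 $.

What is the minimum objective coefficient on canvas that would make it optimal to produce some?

At the optimum: cotton uses 81 of 96 (slack = 15); steam uses 132 of 132 (binding); labor uses 141 of 141 (binding).
By complementary slackness, y = 0 for the non-binding constraint.
The binding rows give the dual system: 3·y_steam + 4·y_labor = 57 and 5·y_steam + 5·y_labor = 82.5.
Solving: y_steam = 9, y_labor = 7.5.
canvas enters the basis when its profit ≥ yᵀa₃ = 9·4 + 7.5·4 = 66.

66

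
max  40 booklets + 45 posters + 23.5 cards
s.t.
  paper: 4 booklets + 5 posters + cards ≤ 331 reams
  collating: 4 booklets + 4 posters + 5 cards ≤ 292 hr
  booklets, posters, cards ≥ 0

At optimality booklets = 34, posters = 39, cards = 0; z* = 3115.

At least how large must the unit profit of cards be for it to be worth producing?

30

Check each constraint at x*: paper 331/331 (tight); collating 292/292 (tight).
From A_Bᵀ y = c: 4·y_paper + 4·y_collating = 40; 5·y_paper + 4·y_collating = 45.
→ y_paper = 5 and y_collating = 5.
cards enters the basis when its profit ≥ yᵀa₃ = 5·1 + 5·5 = 30.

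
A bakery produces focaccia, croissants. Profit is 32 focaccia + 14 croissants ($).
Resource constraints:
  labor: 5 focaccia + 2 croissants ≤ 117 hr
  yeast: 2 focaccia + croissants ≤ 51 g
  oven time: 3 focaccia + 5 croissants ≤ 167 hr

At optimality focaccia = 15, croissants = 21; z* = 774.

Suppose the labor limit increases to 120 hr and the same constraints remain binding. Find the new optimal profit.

786

Check each constraint at x*: labor 117/117 (tight); yeast 51/51 (tight); oven time 150/167 (slack 17).
Since oven time is not tight, its dual is 0.
From A_Bᵀ y = c: 5·y_labor + 2·y_yeast = 32; 2·y_labor + 1·y_yeast = 14.
This yields shadow prices y_labor = 4, y_yeast = 6.
Δz = y_labor·Δb = 4 × (3) = 12, so new z* = 774 + 12 = 786.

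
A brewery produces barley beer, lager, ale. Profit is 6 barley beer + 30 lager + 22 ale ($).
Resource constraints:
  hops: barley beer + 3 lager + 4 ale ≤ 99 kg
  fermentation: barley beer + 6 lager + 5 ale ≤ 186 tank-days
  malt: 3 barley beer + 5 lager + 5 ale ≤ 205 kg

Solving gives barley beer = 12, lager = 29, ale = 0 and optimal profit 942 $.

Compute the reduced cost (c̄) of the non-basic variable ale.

-6

Binding: hops and fermentation. Non-binding: malt (24 unused).
By complementary slackness, y = 0 for the non-binding constraint.
The binding rows give the dual system: 1·y_hops + 1·y_fermentation = 6 and 3·y_hops + 6·y_fermentation = 30.
Solving: y_hops = 2, y_fermentation = 4.
Reduced cost of ale: c₃ − yᵀa₃ = 22 − (2·4 + 4·5) = 22 − 28 = -6.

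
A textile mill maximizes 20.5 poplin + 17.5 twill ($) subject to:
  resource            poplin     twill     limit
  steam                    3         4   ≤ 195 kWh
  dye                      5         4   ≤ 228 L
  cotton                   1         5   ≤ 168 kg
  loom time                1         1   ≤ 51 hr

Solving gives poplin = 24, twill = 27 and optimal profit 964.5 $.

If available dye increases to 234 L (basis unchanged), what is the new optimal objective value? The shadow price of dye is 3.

Δb = 6, so new z* = 964.5 + (3)·(6) = 964.5 + 18 = 982.5.

982.5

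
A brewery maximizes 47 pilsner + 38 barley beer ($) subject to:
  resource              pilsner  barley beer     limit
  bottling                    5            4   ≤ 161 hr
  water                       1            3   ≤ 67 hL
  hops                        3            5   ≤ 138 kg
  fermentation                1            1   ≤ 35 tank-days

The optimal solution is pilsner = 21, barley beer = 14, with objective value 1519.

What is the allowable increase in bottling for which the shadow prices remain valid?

Binding constraints: bottling, fermentation. The basis is B = [[5,4],[1,1]] with det 1.
Per unit increase in bottling, x* moves by d = (1, -1).
The basis stays optimal until barley beer reaches 0; allowable increase = 14 hr.

14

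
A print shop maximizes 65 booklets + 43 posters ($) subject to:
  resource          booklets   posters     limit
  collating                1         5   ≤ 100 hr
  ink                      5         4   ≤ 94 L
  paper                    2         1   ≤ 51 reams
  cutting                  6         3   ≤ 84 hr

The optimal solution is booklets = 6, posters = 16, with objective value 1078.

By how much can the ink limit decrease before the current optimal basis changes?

24

Binding constraints: ink, cutting. The basis is B = [[5,4],[6,3]] with det -9.
Per unit decrease in ink, x* moves by d = (0.3333, -0.6667).
The basis stays optimal until posters reaches 0; allowable decrease = 24 L.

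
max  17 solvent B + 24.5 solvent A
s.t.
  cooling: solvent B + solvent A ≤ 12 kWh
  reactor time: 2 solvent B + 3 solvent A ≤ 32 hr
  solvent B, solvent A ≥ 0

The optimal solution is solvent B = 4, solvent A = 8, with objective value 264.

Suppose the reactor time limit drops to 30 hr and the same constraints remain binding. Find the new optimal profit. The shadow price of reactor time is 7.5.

Δb = -2, so new z* = 264 + (7.5)·(-2) = 264 − 15 = 249.

249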